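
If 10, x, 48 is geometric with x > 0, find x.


GM = √(10×48) = √480 = 21.9089

GM = 21.9089


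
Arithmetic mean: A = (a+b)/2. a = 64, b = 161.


AM = (64 + 161)/2 = 225/2 = 112.5

AM = 112.5


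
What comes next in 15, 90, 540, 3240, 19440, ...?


Pattern: geometric (r=6)
Terms: 15, 90, 540, 3240, 19440
Next term = 116640

Next term = 116640


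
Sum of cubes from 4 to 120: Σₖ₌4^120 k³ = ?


Σₖ₌4^120 k³ = [120·121/2]² − [3·4/2]²
= 52707600 − 36 = 52707564

Σk³ = 52707564


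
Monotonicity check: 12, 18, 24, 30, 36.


Differences: 6, 6, 6, 6
All differences > 0 → strictly INCREASING

Monotonically increasing


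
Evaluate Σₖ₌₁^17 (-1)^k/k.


S = -1 + 1/2 - 1/3 + 1/4 - 1/5 + 1/6 - 1/7 + 1/8 ± ...
= -0.7217
(Full series converges to -ln(2) ≈ -0.6931)

S_17 = -0.7217


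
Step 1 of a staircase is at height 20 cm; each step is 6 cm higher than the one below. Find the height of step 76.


aₙ = a₁ + (n-1)d
= 20 + (76-1)×6
= 20 + 450
= 470

a_76 = 470


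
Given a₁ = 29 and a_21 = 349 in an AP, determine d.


d = (aₙ - a₁)/(n-1)
= (349 - 29)/(21-1)
= 320/20 = 16

d = 16


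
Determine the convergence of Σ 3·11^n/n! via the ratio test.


aₙ = 3·11^n/n!
a_{n+1}/aₙ = 11^(n+1)/(n+1)! × n!/11^n  (constant 3 cancels)
= 11/(n+1)
L = lim(n→∞) 11/(n+1) = 0
L < 1 → series CONVERGES

Converges (ratio test: L = 0 < 1)


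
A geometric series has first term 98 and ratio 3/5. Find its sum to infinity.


S∞ = a₁/(1-r) = 98/(1 - 3/5)
= 98/(2/5)
= 245

S∞ = 245


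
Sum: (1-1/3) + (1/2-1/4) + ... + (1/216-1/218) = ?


Telescoping with gap 2: two head and two tail terms survive.
= (1 + 1/2) - (1/217 + 1/218)
= 3/2 - 1/217 - 1/218 = 35262/23653

Sum = 35262/23653


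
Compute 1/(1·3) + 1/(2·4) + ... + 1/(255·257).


1/(k(k+2)) = (1/2)·(1/k - 1/(k+2)) (partial fractions)
Telescoping: Σ = (1/2)·(1 + 1/2 - 1/256 - 1/257) = 98175/131584

Sum = 98175/131584


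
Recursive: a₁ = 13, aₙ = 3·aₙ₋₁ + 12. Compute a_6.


Computing step by step:
a_1 = 13
a_2 = 51
a_3 = 165
a_4 = 507
a_5 = 1533
a_6 = 4611


a_6 = 4611


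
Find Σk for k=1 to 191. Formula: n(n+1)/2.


n(n+1)/2 = 191×192/2 = 36672/2 = 18336

Σk = 18336


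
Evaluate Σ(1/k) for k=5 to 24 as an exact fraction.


Σₖ₌5^24 1/k = 1/5 + 1/6 + 1/7 + ... + 1/24
= 604180055/356948592
≈ 1.6926

Sum = 604180055/356948592 ≈ 1.6926


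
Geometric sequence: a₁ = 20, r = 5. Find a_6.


aₙ = a₁·r^(n-1)
= 20×5^5
= 20×3125
= 62500

a_6 = 62500


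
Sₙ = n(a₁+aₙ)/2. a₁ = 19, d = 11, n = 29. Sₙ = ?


aₙ = 19 + (29-1)×11 = 327
Sₙ = n(a₁+aₙ)/2 = 29×(19+327)/2
= 29×346/2 = 5017

S_29 = 5017


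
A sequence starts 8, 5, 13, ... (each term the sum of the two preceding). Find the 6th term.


Computing iteratively: 8, 5, 13, 18, 31, 49
a_6 = 49

a_6 = 49


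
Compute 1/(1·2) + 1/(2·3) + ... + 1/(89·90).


1/(k(k+1)) = 1/k - 1/(k+1) (partial fractions)
Telescoping: Σ = 1 - 1/90 = 89/90

Sum = 89/90


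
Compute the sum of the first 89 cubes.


n(n+1)/2 = 89×90/2 = 4005
Σk³ = 4005² = 16040025

Σk³ = 16040025


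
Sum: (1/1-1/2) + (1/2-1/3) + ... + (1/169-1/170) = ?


Telescoping: adjacent terms cancel.
= 1/1 - 1/170
= 1 - 1/170 = 169/170

Sum = 169/170


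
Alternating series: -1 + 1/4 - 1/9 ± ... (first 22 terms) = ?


S = -1 + 1/4 - 1/9 + 1/16 - 1/25 + 1/36 - 1/49 + 1/64 ± ...
= -0.8215
(Full series converges to -π²/12 ≈ -0.8225)

S_22 = -0.8215


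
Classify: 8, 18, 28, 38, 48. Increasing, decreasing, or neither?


Differences: 10, 10, 10, 10
All differences > 0 → strictly INCREASING

Monotonically increasing


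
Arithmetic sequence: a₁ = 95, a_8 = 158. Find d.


d = (aₙ - a₁)/(n-1)
= (158 - 95)/(8-1)
= 63/7 = 9

d = 9


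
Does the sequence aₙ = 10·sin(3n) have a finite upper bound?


For all n, -1 ≤ sin(3n) ≤ 1, so -10 ≤ 10·sin(3n) ≤ 10
Lower bound: -10, Upper bound: 10
The sequence IS bounded

Bounded (-10 ≤ aₙ ≤ 10)


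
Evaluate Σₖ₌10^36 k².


Σₖ₌10^36 k² = Σₖ₌₁^36 k² − Σₖ₌₁^9 k²
= 36·37·73/6 − 9·10·19/6
= 16206 − 285 = 15921

Σk² = 15921


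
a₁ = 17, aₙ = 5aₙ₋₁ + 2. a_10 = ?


Computing step by step:
a_1 = 17
a_2 = 87
a_3 = 437
a_4 = 2187
a_5 = 10937
a_6 = 54687
a_7 = 273437
a_8 = 1367187
a_9 = 6835937
a_10 = 34179687


a_10 = 34179687


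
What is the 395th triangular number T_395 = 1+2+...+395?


n(n+1)/2 = 395×396/2 = 156420/2 = 78210

Σk = 78210


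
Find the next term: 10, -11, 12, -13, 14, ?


Pattern: alternating sign, magnitude arithmetic (d=1)
Terms: 10, -11, 12, -13, 14
Next term = -15

Next term = -15


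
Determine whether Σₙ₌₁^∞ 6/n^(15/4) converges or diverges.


p-series test: Σ c/n^p converges if p > 1, diverges if p ≤ 1 (constant c > 0 doesn't affect convergence).
p = 15/4
15/4 > 1 → CONVERGES

Converges (p = 15/4 > 1)


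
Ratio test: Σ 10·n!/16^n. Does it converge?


aₙ = 10·n!/16^n
a_{n+1}/aₙ = (n+1)!/16^(n+1) × 16^n/n!  (constant 10 cancels)
= (n+1)/16
L = lim(n→∞) (n+1)/16 = ∞
L > 1 → series DIVERGES

Diverges (ratio test: L = ∞ > 1)


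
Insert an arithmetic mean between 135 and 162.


AM = (135 + 162)/2 = 297/2 = 148.5

AM = 148.5


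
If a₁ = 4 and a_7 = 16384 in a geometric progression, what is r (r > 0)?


r^(n-1) = aₙ/a₁
r^6 = 16384/4 = 4096
r = 4096^(1/6)
= ±4; taking r > 0 gives r = 4

r = 4


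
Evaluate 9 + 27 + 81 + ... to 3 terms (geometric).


Sₙ = 9×(3^3 - 1)/(3 - 1)
= 9×(27 - 1)/2
= 9×26/2
= 117

S_3 = 117


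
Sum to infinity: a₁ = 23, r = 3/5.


S∞ = a₁/(1-r) = 23/(1 - 3/5)
= 23/(2/5)
= 115/2

S∞ = 115/2


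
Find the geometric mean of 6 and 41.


GM = √(6×41) = √246 = 15.6844

GM = 15.6844


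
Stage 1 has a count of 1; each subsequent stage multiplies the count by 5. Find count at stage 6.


aₙ = a₁·r^(n-1)
= 1×5^5
= 1×3125
= 3125

a_6 = 3125


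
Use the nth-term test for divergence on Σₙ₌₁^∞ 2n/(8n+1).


lim(n→∞) 2n/(8n+1) = 2/8 = 1/4  (divide numerator and denominator by n)
lim aₙ = 1/4 ≠ 0 → series DIVERGES

Diverges (lim aₙ = 1/4 ≠ 0)


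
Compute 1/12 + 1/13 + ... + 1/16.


Σₖ₌12^16 1/k = 1/12 + 1/13 + 1/14 + 1/15 + 1/16
= 2627/7280
≈ 0.3609

Sum = 2627/7280 ≈ 0.3609


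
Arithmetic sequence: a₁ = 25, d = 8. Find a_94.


aₙ = a₁ + (n-1)d
= 25 + (94-1)×8
= 25 + 744
= 769

a_94 = 769


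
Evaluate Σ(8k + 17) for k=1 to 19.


Σ(8k+17) = 8·Σk + 17·n
= 8·190 + 17·19
= 1520 + 323 = 1843

Σ = 1843


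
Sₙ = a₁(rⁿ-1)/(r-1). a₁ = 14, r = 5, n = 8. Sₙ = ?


Sₙ = 14×(5^8 - 1)/(5 - 1)
= 14×(390625 - 1)/4
= 14×390624/4
= 1367184

S_8 = 1367184


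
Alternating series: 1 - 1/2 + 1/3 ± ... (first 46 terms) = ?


S = 1 - 1/2 + 1/3 - 1/4 + 1/5 - 1/6 + 1/7 - 1/8 ± ...
= 0.6824
(Full series converges to +ln(2) ≈ +0.6931)

S_46 = 0.6824


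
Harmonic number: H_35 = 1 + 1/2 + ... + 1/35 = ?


H_35 = 1/1 + 1/2 + 1/3 + ... + 1/35
= 54437269998109/13127595717600
≈ 4.1468

H_35 = 54437269998109/13127595717600 ≈ 4.1468


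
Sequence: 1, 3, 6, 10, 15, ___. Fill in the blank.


Pattern: triangular numbers: n(n+1)/2
Terms: 1, 3, 6, 10, 15
Next term = 21

Next term = 21


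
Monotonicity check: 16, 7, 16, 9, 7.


Differences: -9, 9, -7, -2
Difference at position 2 is +9 (> 0) but position 1 is -9 (< 0) — sequence both rises and falls
→ NOT monotonic

Not monotonic


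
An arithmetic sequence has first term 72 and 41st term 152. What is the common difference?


d = (aₙ - a₁)/(n-1)
= (152 - 72)/(41-1)
= 80/40 = 2

d = 2


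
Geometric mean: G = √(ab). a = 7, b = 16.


GM = √(7×16) = √112 = 10.583

GM = 10.583


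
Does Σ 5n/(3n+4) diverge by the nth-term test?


lim(n→∞) 5n/(3n+4) = 5/3 = 5/3  (divide numerator and denominator by n)
lim aₙ = 5/3 ≠ 0 → series DIVERGES

Diverges (lim aₙ = 5/3 ≠ 0)


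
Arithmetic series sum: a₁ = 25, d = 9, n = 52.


aₙ = 25 + (52-1)×9 = 484
Sₙ = n(a₁+aₙ)/2 = 52×(25+484)/2
= 52×509/2 = 13234

S_52 = 13234


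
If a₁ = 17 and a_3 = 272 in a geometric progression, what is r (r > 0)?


r^(n-1) = aₙ/a₁
r^2 = 272/17 = 16
r = 16^(1/2)
= ±4; taking r > 0 gives r = 4

r = 4


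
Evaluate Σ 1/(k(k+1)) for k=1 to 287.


1/(k(k+1)) = 1/k - 1/(k+1) (partial fractions)
Telescoping: Σ = 1 - 1/288 = 287/288

Sum = 287/288


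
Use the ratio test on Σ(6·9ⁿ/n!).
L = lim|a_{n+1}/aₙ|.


aₙ = 6·9^n/n!
a_{n+1}/aₙ = 9^(n+1)/(n+1)! × n!/9^n  (constant 6 cancels)
= 9/(n+1)
L = lim(n→∞) 9/(n+1) = 0
L < 1 → series CONVERGES

Converges (ratio test: L = 0 < 1)


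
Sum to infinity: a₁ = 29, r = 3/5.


S∞ = a₁/(1-r) = 29/(1 - 3/5)
= 29/(2/5)
= 145/2

S∞ = 145/2


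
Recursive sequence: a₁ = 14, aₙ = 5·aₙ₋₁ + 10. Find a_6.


Computing step by step:
a_1 = 14
a_2 = 80
a_3 = 410
a_4 = 2060
a_5 = 10310
a_6 = 51560


a_6 = 51560


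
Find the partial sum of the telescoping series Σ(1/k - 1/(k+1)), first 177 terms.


Telescoping: adjacent terms cancel.
= 1/1 - 1/178
= 1 - 1/178 = 177/178

Sum = 177/178


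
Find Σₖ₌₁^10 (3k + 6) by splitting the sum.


Σ(3k+6) = 3·Σk + 6·n
= 3·55 + 6·10
= 165 + 60 = 225

Σ = 225


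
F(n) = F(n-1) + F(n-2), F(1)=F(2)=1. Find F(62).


Fibonacci sequence: 1, 1, 2, 3, 5, 8, 13, 21, 34, 55, 89, ...
F(62) = 4052739537881

F(62) = 4052739537881


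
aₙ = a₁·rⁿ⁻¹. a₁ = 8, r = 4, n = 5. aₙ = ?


aₙ = a₁·r^(n-1)
= 8×4^4
= 8×256
= 2048

a_5 = 2048


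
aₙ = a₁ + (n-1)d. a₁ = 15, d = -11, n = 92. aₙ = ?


aₙ = a₁ + (n-1)d
= 15 + (92-1)×-11
= 15 - 1001
= -986

a_92 = -986


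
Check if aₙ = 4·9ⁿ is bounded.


aₙ = 4·9ⁿ → as n→∞, aₙ→∞ (since base 9 > 1)
No finite upper bound exists
The sequence is UNBOUNDED

Unbounded (aₙ → ∞ as n → ∞)


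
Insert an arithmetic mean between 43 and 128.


AM = (43 + 128)/2 = 171/2 = 85.5

AM = 85.5


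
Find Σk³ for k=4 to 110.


Σₖ₌4^110 k³ = [110·111/2]² − [3·4/2]²
= 37271025 − 36 = 37270989

Σk³ = 37270989


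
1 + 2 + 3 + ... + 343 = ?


n(n+1)/2 = 343×344/2 = 117992/2 = 58996

Σk = 58996


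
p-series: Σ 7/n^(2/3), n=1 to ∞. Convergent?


p-series test: Σ c/n^p converges if p > 1, diverges if p ≤ 1 (constant c > 0 doesn't affect convergence).
p = 2/3
2/3 ≤ 1 → DIVERGES

Diverges (p = 2/3 ≤ 1)


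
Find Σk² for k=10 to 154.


Σₖ₌10^154 k² = Σₖ₌₁^154 k² − Σₖ₌₁^9 k²
= 154·155·309/6 − 9·10·19/6
= 1229305 − 285 = 1229020

Σk² = 1229020


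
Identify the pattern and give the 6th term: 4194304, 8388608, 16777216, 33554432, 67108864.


Pattern: powers of 2: 2ⁿ
Terms: 4194304, 8388608, 16777216, 33554432, 67108864
Next term = 134217728

Next term = 134217728


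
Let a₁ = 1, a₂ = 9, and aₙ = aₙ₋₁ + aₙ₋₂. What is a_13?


Computing iteratively: 1, 9, 10, 19, 29, 48, 77, 125, 202, 327, 529, 856, ...
a_13 = 1385

a_13 = 1385


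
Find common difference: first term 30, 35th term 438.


d = (aₙ - a₁)/(n-1)
= (438 - 30)/(35-1)
= 408/34 = 12

d = 12


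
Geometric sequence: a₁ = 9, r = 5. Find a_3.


aₙ = a₁·r^(n-1)
= 9×5^2
= 9×25
= 225

a_3 = 225


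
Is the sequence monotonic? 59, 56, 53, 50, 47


Differences: -3, -3, -3, -3
All differences < 0 → strictly DECREASING

Monotonically decreasing


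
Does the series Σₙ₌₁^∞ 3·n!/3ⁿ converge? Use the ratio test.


aₙ = 3·n!/3^n
a_{n+1}/aₙ = (n+1)!/3^(n+1) × 3^n/n!  (constant 3 cancels)
= (n+1)/3
L = lim(n→∞) (n+1)/3 = ∞
L > 1 → series DIVERGES

Diverges (ratio test: L = ∞ > 1)


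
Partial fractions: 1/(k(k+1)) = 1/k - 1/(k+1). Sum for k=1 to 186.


1/(k(k+1)) = 1/k - 1/(k+1) (partial fractions)
Telescoping: Σ = 1 - 1/187 = 186/187

Sum = 186/187


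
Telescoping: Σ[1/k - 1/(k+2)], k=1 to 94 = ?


Telescoping with gap 2: two head and two tail terms survive.
= (1 + 1/2) - (1/95 + 1/96)
= 3/2 - 1/95 - 1/96 = 13489/9120

Sum = 13489/9120


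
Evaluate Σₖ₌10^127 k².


Σₖ₌10^127 k² = Σₖ₌₁^127 k² − Σₖ₌₁^9 k²
= 127·128·255/6 − 9·10·19/6
= 690880 − 285 = 690595

Σk² = 690595


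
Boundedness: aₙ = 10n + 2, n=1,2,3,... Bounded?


aₙ = 10n + 2 → as n→∞, aₙ→∞
No finite upper bound exists
The sequence is UNBOUNDED

Unbounded (aₙ → ∞ as n → ∞)


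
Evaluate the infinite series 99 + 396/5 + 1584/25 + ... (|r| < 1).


S∞ = a₁/(1-r) = 99/(1 - 4/5)
= 99/(1/5)
= 495

S∞ = 495


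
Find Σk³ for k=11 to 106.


Σₖ₌11^106 k³ = [106·107/2]² − [10·11/2]²
= 32160241 − 3025 = 32157216

Σk³ = 32157216


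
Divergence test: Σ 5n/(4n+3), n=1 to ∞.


lim(n→∞) 5n/(4n+3) = 5/4 = 5/4  (divide numerator and denominator by n)
lim aₙ = 5/4 ≠ 0 → series DIVERGES

Diverges (lim aₙ = 5/4 ≠ 0)


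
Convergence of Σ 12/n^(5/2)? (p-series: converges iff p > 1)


p-series test: Σ c/n^p converges if p > 1, diverges if p ≤ 1 (constant c > 0 doesn't affect convergence).
p = 5/2
5/2 > 1 → CONVERGES

Converges (p = 5/2 > 1)


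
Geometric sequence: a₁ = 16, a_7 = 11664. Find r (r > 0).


r^(n-1) = aₙ/a₁
r^6 = 11664/16 = 729
r = 729^(1/6)
= ±3; taking r > 0 gives r = 3

r = 3


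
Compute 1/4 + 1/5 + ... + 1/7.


Σₖ₌4^7 1/k = 1/4 + 1/5 + 1/6 + 1/7
= 319/420
≈ 0.7595

Sum = 319/420 ≈ 0.7595


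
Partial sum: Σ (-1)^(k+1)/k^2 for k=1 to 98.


S = 1 - 1/4 + 1/9 - 1/16 + 1/25 - 1/36 + 1/49 - 1/64 ± ...
= 0.8224
(Full series converges to +π²/12 ≈ +0.8225)

S_98 = 0.8224


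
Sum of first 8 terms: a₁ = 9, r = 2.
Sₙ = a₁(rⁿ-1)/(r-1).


Sₙ = 9×(2^8 - 1)/(2 - 1)
= 9×(256 - 1)/1
= 9×255/1
= 2295

S_8 = 2295


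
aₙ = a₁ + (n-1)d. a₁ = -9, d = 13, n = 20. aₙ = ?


aₙ = a₁ + (n-1)d
= -9 + (20-1)×13
= -9 + 247
= 238

a_20 = 238


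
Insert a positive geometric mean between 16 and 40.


GM = √(16×40) = √640 = 25.2982

GM = 25.2982


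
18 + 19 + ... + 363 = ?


Σₖ₌18^363 k = Σₖ₌₁^363 k − Σₖ₌₁^17 k
= 363·364/2 − 17·18/2
= 66066 − 153 = 65913

Σk = 65913


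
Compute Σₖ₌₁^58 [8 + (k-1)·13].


aₙ = 8 + (58-1)×13 = 749
Sₙ = n(a₁+aₙ)/2 = 58×(8+749)/2
= 58×757/2 = 21953

S_58 = 21953


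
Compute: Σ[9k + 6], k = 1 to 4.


Σ(9k+6) = 9·Σk + 6·n
= 9·10 + 6·4
= 90 + 24 = 114

Σ = 114


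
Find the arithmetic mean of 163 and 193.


AM = (163 + 193)/2 = 356/2 = 178

AM = 178


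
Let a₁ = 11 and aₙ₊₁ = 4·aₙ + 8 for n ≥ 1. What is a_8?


Computing step by step:
a_1 = 11
a_2 = 52
a_3 = 216
a_4 = 872
a_5 = 3496
a_6 = 13992
a_7 = 55976
a_8 = 223912


a_8 = 223912


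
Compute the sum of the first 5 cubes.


n(n+1)/2 = 5×6/2 = 15
Σk³ = 15² = 225

Σk³ = 225


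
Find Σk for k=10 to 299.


Σₖ₌10^299 k = Σₖ₌₁^299 k − Σₖ₌₁^9 k
= 299·300/2 − 9·10/2
= 44850 − 45 = 44805

Σk = 44805


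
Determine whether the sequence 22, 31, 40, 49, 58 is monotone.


Differences: 9, 9, 9, 9
All differences > 0 → strictly INCREASING

Monotonically increasing


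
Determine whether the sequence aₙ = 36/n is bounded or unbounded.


a₁ = 36, a₂ = 36/2, a₃ = 36/3, ...
0 < aₙ ≤ 36 for all n ≥ 1
Lower bound: 0, Upper bound: 36
The sequence IS bounded

Bounded (0 < aₙ ≤ 36)


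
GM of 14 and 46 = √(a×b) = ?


GM = √(14×46) = √644 = 25.3772

GM = 25.3772


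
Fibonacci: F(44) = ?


Fibonacci sequence: 1, 1, 2, 3, 5, 8, 13, 21, 34, 55, 89, ...
F(44) = 701408733

F(44) = 701408733


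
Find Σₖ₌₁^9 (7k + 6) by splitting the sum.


Σ(7k+6) = 7·Σk + 6·n
= 7·45 + 6·9
= 315 + 54 = 369

Σ = 369


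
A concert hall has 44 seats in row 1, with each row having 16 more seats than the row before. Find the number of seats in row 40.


aₙ = a₁ + (n-1)d
= 44 + (40-1)×16
= 44 + 624
= 668

a_40 = 668


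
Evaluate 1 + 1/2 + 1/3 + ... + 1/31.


H_31 = 1/1 + 1/2 + 1/3 + ... + 1/31
= 290774257297357/72201776446800
≈ 4.0272

H_31 = 290774257297357/72201776446800 ≈ 4.0272


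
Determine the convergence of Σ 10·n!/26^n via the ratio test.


aₙ = 10·n!/26^n
a_{n+1}/aₙ = (n+1)!/26^(n+1) × 26^n/n!  (constant 10 cancels)
= (n+1)/26
L = lim(n→∞) (n+1)/26 = ∞
L > 1 → series DIVERGES

Diverges (ratio test: L = ∞ > 1)


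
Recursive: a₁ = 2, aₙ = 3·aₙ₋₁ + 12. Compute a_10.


Computing step by step:
a_1 = 2
a_2 = 18
a_3 = 66
a_4 = 210
a_5 = 642
a_6 = 1938
a_7 = 5826
a_8 = 17490
a_9 = 52482
a_10 = 157458


a_10 = 157458


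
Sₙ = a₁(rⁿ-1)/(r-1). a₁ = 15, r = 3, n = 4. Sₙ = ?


Sₙ = 15×(3^4 - 1)/(3 - 1)
= 15×(81 - 1)/2
= 15×80/2
= 600

S_4 = 600


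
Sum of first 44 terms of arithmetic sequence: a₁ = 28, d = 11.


aₙ = 28 + (44-1)×11 = 501
Sₙ = n(a₁+aₙ)/2 = 44×(28+501)/2
= 44×529/2 = 11638

S_44 = 11638


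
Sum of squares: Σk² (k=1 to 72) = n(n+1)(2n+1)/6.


n = 72
n(n+1)(2n+1)/6 = 72×73×145/6
= 762120/6 = 127020

Σk² = 127020


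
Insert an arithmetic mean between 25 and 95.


AM = (25 + 95)/2 = 120/2 = 60

AM = 60


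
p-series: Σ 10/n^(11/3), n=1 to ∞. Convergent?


p-series test: Σ c/n^p converges if p > 1, diverges if p ≤ 1 (constant c > 0 doesn't affect convergence).
p = 11/3
11/3 > 1 → CONVERGES

Converges (p = 11/3 > 1)


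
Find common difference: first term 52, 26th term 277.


d = (aₙ - a₁)/(n-1)
= (277 - 52)/(26-1)
= 225/25 = 9

d = 9


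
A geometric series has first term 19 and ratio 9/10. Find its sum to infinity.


S∞ = a₁/(1-r) = 19/(1 - 9/10)
= 19/(1/10)
= 190

S∞ = 190


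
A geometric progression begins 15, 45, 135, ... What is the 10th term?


aₙ = a₁·r^(n-1)
= 15×3^9
= 15×19683
= 295245

a_10 = 295245


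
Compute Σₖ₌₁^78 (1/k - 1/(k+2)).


Telescoping with gap 2: two head and two tail terms survive.
= (1 + 1/2) - (1/79 + 1/80)
= 3/2 - 1/79 - 1/80 = 9321/6320

Sum = 9321/6320


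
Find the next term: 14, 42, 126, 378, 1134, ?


Pattern: geometric (r=3)
Terms: 14, 42, 126, 378, 1134
Next term = 3402

Next term = 3402


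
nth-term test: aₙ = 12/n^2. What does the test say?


lim(n→∞) 12/n^2 = 0
lim aₙ = 0 → nth-term test is INCONCLUSIVE
(Need other tests; this is actually a convergent p-series with p=2 > 1)

Inconclusive (lim aₙ = 0; need another test)


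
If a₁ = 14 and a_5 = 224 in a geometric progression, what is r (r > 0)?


r^(n-1) = aₙ/a₁
r^4 = 224/14 = 16
r = 16^(1/4)
= ±2; taking r > 0 gives r = 2

r = 2


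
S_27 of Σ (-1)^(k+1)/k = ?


S = 1 - 1/2 + 1/3 - 1/4 + 1/5 - 1/6 + 1/7 - 1/8 ± ...
= 0.7113
(Full series converges to +ln(2) ≈ +0.6931)

S_27 = 0.7113


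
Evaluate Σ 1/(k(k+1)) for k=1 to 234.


1/(k(k+1)) = 1/k - 1/(k+1) (partial fractions)
Telescoping: Σ = 1 - 1/235 = 234/235

Sum = 234/235


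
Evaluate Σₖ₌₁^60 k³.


n(n+1)/2 = 60×61/2 = 1830
Σk³ = 1830² = 3348900

Σk³ = 3348900


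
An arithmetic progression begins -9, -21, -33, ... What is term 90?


aₙ = a₁ + (n-1)d
= -9 + (90-1)×-12
= -9 - 1068
= -1077

a_90 = -1077


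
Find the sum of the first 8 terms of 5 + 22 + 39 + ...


aₙ = 5 + (8-1)×17 = 124
Sₙ = n(a₁+aₙ)/2 = 8×(5+124)/2
= 8×129/2 = 516

S_8 = 516


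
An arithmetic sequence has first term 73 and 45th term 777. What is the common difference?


d = (aₙ - a₁)/(n-1)
= (777 - 73)/(45-1)
= 704/44 = 16

d = 16


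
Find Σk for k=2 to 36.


Σₖ₌2^36 k = Σₖ₌₁^36 k − Σₖ₌₁^1 k
= 36·37/2 − 1·2/2
= 666 − 1 = 665

Σk = 665


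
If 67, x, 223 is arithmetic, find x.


AM = (67 + 223)/2 = 290/2 = 145

AM = 145


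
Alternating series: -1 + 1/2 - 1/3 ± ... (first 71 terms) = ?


S = -1 + 1/2 - 1/3 + 1/4 - 1/5 + 1/6 - 1/7 + 1/8 ± ...
= -0.7001
(Full series converges to -ln(2) ≈ -0.6931)

S_71 = -0.7001


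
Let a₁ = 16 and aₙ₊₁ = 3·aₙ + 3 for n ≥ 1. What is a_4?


Computing step by step:
a_1 = 16
a_2 = 51
a_3 = 156
a_4 = 471


a_4 = 471


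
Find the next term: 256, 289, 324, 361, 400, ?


Pattern: perfect squares: n²
Terms: 256, 289, 324, 361, 400
Next term = 441

Next term = 441


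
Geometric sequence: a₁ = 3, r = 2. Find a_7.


aₙ = a₁·r^(n-1)
= 3×2^6
= 3×64
= 192

a_7 = 192


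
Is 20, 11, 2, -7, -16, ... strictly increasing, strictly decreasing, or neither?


Differences: -9, -9, -9, -9
All differences < 0 → strictly DECREASING

Monotonically decreasing


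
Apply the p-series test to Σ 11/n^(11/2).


p-series test: Σ c/n^p converges if p > 1, diverges if p ≤ 1 (constant c > 0 doesn't affect convergence).
p = 11/2
11/2 > 1 → CONVERGES

Converges (p = 11/2 > 1)


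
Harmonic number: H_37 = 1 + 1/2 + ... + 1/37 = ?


H_37 = 1/1 + 1/2 + 1/3 + ... + 1/37
= 2040798836801833/485721041551200
≈ 4.2016

H_37 = 2040798836801833/485721041551200 ≈ 4.2016


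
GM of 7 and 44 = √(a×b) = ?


GM = √(7×44) = √308 = 17.5499

GM = 17.5499


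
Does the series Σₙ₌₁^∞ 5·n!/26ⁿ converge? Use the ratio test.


aₙ = 5·n!/26^n
a_{n+1}/aₙ = (n+1)!/26^(n+1) × 26^n/n!  (constant 5 cancels)
= (n+1)/26
L = lim(n→∞) (n+1)/26 = ∞
L > 1 → series DIVERGES

Diverges (ratio test: L = ∞ > 1)


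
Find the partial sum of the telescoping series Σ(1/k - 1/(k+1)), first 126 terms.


Telescoping: adjacent terms cancel.
= 1/1 - 1/127
= 1 - 1/127 = 126/127

Sum = 126/127


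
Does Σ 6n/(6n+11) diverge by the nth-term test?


lim(n→∞) 6n/(6n+11) = 6/6 = 1  (divide numerator and denominator by n)
lim aₙ = 1 ≠ 0 → series DIVERGES

Diverges (lim aₙ = 1 ≠ 0)


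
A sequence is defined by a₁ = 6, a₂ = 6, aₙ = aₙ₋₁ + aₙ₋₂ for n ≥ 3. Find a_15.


Computing iteratively: 6, 6, 12, 18, 30, 48, 78, 126, 204, 330, 534, 864, ...
a_15 = 3660

a_15 = 3660


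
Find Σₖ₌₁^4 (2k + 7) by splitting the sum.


Σ(2k+7) = 2·Σk + 7·n
= 2·10 + 7·4
= 20 + 28 = 48

Σ = 48


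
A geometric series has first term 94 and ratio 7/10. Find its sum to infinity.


S∞ = a₁/(1-r) = 94/(1 - 7/10)
= 94/(3/10)
= 940/3

S∞ = 940/3


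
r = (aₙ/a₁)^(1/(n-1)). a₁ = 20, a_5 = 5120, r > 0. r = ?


r^(n-1) = aₙ/a₁
r^4 = 5120/20 = 256
r = 256^(1/4)
= ±4; taking r > 0 gives r = 4

r = 4


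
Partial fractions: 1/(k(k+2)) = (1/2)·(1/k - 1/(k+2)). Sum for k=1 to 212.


1/(k(k+2)) = (1/2)·(1/k - 1/(k+2)) (partial fractions)
Telescoping: Σ = (1/2)·(1 + 1/2 - 1/213 - 1/214) = 33973/45582

Sum = 33973/45582


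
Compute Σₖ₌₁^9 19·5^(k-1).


Sₙ = 19×(5^9 - 1)/(5 - 1)
= 19×(1953125 - 1)/4
= 19×1953124/4
= 9277339

S_9 = 9277339


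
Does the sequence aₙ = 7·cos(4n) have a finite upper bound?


For all n, -1 ≤ cos(4n) ≤ 1, so -7 ≤ 7·cos(4n) ≤ 7
Lower bound: -7, Upper bound: 7
The sequence IS bounded

Bounded (-7 ≤ aₙ ≤ 7)


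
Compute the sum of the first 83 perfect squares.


n = 83
n(n+1)(2n+1)/6 = 83×84×167/6
= 1164324/6 = 194054

Σk² = 194054


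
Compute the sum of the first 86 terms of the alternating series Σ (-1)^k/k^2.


S = -1 + 1/4 - 1/9 + 1/16 - 1/25 + 1/36 - 1/49 + 1/64 ± ...
= -0.8224
(Full series converges to -π²/12 ≈ -0.8225)

S_86 = -0.8224


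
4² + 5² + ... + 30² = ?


Σₖ₌4^30 k² = Σₖ₌₁^30 k² − Σₖ₌₁^3 k²
= 30·31·61/6 − 3·4·7/6
= 9455 − 14 = 9441

Σk² = 9441


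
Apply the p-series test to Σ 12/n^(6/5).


p-series test: Σ c/n^p converges if p > 1, diverges if p ≤ 1 (constant c > 0 doesn't affect convergence).
p = 6/5
6/5 > 1 → CONVERGES

Converges (p = 6/5 > 1)


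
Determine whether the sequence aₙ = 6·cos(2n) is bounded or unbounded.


For all n, -1 ≤ cos(2n) ≤ 1, so -6 ≤ 6·cos(2n) ≤ 6
Lower bound: -6, Upper bound: 6
The sequence IS bounded

Bounded (-6 ≤ aₙ ≤ 6)


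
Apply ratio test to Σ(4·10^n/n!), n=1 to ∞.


aₙ = 4·10^n/n!
a_{n+1}/aₙ = 10^(n+1)/(n+1)! × n!/10^n  (constant 4 cancels)
= 10/(n+1)
L = lim(n→∞) 10/(n+1) = 0
L < 1 → series CONVERGES

Converges (ratio test: L = 0 < 1)


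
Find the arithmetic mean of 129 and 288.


AM = (129 + 288)/2 = 417/2 = 208.5

AM = 208.5


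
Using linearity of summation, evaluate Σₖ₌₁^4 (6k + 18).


Σ(6k+18) = 6·Σk + 18·n
= 6·10 + 18·4
= 60 + 72 = 132

Σ = 132


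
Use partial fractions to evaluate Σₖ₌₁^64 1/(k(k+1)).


1/(k(k+1)) = 1/k - 1/(k+1) (partial fractions)
Telescoping: Σ = 1 - 1/65 = 64/65

Sum = 64/65


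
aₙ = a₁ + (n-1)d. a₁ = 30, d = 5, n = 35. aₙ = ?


aₙ = a₁ + (n-1)d
= 30 + (35-1)×5
= 30 + 170
= 200

a_35 = 200


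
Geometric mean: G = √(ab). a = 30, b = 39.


GM = √(30×39) = √1170 = 34.2053

GM = 34.2053


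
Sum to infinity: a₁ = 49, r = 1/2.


S∞ = a₁/(1-r) = 49/(1 - 1/2)
= 49/(1/2)
= 98

S∞ = 98


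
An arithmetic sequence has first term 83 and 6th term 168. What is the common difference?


d = (aₙ - a₁)/(n-1)
= (168 - 83)/(6-1)
= 85/5 = 17

d = 17


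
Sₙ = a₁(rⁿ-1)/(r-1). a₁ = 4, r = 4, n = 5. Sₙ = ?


Sₙ = 4×(4^5 - 1)/(4 - 1)
= 4×(1024 - 1)/3
= 4×1023/3
= 1364

S_5 = 1364


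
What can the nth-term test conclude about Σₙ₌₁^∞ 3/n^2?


lim(n→∞) 3/n^2 = 0
lim aₙ = 0 → nth-term test is INCONCLUSIVE
(Need other tests; this is actually a convergent p-series with p=2 > 1)

Inconclusive (lim aₙ = 0; need another test)


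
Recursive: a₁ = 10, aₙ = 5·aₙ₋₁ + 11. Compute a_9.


Computing step by step:
a_1 = 10
a_2 = 61
a_3 = 316
a_4 = 1591
a_5 = 7966
a_6 = 39841
a_7 = 199216
a_8 = 996091
a_9 = 4980466


a_9 = 4980466


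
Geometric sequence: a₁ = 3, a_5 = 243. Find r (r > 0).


r^(n-1) = aₙ/a₁
r^4 = 243/3 = 81
r = 81^(1/4)
= ±3; taking r > 0 gives r = 3

r = 3


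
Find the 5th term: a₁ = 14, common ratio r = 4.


aₙ = a₁·r^(n-1)
= 14×4^4
= 14×256
= 3584

a_5 = 3584


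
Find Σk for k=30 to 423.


Σₖ₌30^423 k = Σₖ₌₁^423 k − Σₖ₌₁^29 k
= 423·424/2 − 29·30/2
= 89676 − 435 = 89241

Σk = 89241


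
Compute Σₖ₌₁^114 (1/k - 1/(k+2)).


Telescoping with gap 2: two head and two tail terms survive.
= (1 + 1/2) - (1/115 + 1/116)
= 3/2 - 1/115 - 1/116 = 19779/13340

Sum = 19779/13340


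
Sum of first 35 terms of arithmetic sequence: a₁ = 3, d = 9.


aₙ = 3 + (35-1)×9 = 309
Sₙ = n(a₁+aₙ)/2 = 35×(3+309)/2
= 35×312/2 = 5460

S_35 = 5460


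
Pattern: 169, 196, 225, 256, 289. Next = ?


Pattern: perfect squares: n²
Terms: 169, 196, 225, 256, 289
Next term = 324

Next term = 324


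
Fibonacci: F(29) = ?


Fibonacci sequence: 1, 1, 2, 3, 5, 8, 13, 21, 34, 55, 89, ...
F(29) = 514229

F(29) = 514229


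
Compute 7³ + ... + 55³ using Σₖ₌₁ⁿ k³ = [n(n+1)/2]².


Σₖ₌7^55 k³ = [55·56/2]² − [6·7/2]²
= 2371600 − 441 = 2371159

Σk³ = 2371159


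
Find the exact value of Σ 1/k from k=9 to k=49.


Σₖ₌9^49 1/k = 1/9 + 1/10 + 1/11 + ... + 1/49
= 5458496445241979692451/3099044504245996706400
≈ 1.7613

Sum = 5458496445241979692451/3099044504245996706400 ≈ 1.7613


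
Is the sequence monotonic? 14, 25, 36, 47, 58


Differences: 11, 11, 11, 11
All differences > 0 → strictly INCREASING

Monotonically increasing


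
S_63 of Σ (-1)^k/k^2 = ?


S = -1 + 1/4 - 1/9 + 1/16 - 1/25 + 1/36 - 1/49 + 1/64 ± ...
= -0.8226
(Full series converges to -π²/12 ≈ -0.8225)

S_63 = -0.8226


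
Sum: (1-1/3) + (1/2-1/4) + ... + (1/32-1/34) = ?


Telescoping with gap 2: two head and two tail terms survive.
= (1 + 1/2) - (1/33 + 1/34)
= 3/2 - 1/33 - 1/34 = 808/561

Sum = 808/561


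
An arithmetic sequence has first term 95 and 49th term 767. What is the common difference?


d = (aₙ - a₁)/(n-1)
= (767 - 95)/(49-1)
= 672/48 = 14

d = 14


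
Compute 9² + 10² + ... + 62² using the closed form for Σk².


Σₖ₌9^62 k² = Σₖ₌₁^62 k² − Σₖ₌₁^8 k²
= 62·63·125/6 − 8·9·17/6
= 81375 − 204 = 81171

Σk² = 81171


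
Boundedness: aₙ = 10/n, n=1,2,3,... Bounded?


a₁ = 10, a₂ = 10/2, a₃ = 10/3, ...
0 < aₙ ≤ 10 for all n ≥ 1
Lower bound: 0, Upper bound: 10
The sequence IS bounded

Bounded (0 < aₙ ≤ 10)


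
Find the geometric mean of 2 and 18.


GM = √(2×18) = √36 = 6

GM = 6


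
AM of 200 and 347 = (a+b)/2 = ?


AM = (200 + 347)/2 = 547/2 = 273.5

AM = 273.5


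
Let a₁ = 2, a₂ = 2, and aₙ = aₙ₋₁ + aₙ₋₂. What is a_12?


Computing iteratively: 2, 2, 4, 6, 10, 16, 26, 42, 68, 110, 178, 288
a_12 = 288

a_12 = 288


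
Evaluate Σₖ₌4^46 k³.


Σₖ₌4^46 k³ = [46·47/2]² − [3·4/2]²
= 1168561 − 36 = 1168525

Σk³ = 1168525


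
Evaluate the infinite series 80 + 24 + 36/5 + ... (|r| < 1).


S∞ = a₁/(1-r) = 80/(1 - 3/10)
= 80/(7/10)
= 800/7

S∞ = 800/7


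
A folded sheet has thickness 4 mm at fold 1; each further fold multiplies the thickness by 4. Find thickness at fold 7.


aₙ = a₁·r^(n-1)
= 4×4^6
= 4×4096
= 16384

a_7 = 16384


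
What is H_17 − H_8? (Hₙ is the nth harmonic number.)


Σₖ₌9^17 1/k = 1/9 + 1/10 + 1/11 + 1/12 + 1/13 + 1/14 + 1/15 + 1/16 + 1/17
= 1768477/2450448
≈ 0.7217

Sum = 1768477/2450448 ≈ 0.7217


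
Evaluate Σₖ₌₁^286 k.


n(n+1)/2 = 286×287/2 = 82082/2 = 41041

Σk = 41041


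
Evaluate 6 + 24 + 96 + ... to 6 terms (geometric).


Sₙ = 6×(4^6 - 1)/(4 - 1)
= 6×(4096 - 1)/3
= 6×4095/3
= 8190

S_6 = 8190


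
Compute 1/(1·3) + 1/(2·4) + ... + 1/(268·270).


1/(k(k+2)) = (1/2)·(1/k - 1/(k+2)) (partial fractions)
Telescoping: Σ = (1/2)·(1 + 1/2 - 1/269 - 1/270) = 54203/72630

Sum = 54203/72630


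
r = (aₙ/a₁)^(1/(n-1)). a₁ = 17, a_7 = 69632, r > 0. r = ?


r^(n-1) = aₙ/a₁
r^6 = 69632/17 = 4096
r = 4096^(1/6)
= ±4; taking r > 0 gives r = 4

r = 4


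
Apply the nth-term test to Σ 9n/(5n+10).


lim(n→∞) 9n/(5n+10) = 9/5 = 9/5  (divide numerator and denominator by n)
lim aₙ = 9/5 ≠ 0 → series DIVERGES

Diverges (lim aₙ = 9/5 ≠ 0)


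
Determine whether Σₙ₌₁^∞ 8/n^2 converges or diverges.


p-series test: Σ c/n^p converges if p > 1, diverges if p ≤ 1 (constant c > 0 doesn't affect convergence).
p = 2
2 > 1 → CONVERGES

Converges (p = 2 > 1)


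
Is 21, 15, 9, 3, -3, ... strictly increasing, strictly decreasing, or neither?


Differences: -6, -6, -6, -6
All differences < 0 → strictly DECREASING

Monotonically decreasing


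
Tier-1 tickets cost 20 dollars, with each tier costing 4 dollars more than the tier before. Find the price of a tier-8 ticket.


aₙ = a₁ + (n-1)d
= 20 + (8-1)×4
= 20 + 28
= 48

a_8 = 48


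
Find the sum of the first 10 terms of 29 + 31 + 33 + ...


aₙ = 29 + (10-1)×2 = 47
Sₙ = n(a₁+aₙ)/2 = 10×(29+47)/2
= 10×76/2 = 380

S_10 = 380


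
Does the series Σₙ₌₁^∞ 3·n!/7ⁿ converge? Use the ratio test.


aₙ = 3·n!/7^n
a_{n+1}/aₙ = (n+1)!/7^(n+1) × 7^n/n!  (constant 3 cancels)
= (n+1)/7
L = lim(n→∞) (n+1)/7 = ∞
L > 1 → series DIVERGES

Diverges (ratio test: L = ∞ > 1)


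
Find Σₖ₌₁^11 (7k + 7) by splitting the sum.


Σ(7k+7) = 7·Σk + 7·n
= 7·66 + 7·11
= 462 + 77 = 539

Σ = 539


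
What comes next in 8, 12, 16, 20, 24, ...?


Pattern: arithmetic (d=4)
Terms: 8, 12, 16, 20, 24
Next term = 28

Next term = 28


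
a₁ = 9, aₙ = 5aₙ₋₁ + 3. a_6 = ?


Computing step by step:
a_1 = 9
a_2 = 48
a_3 = 243
a_4 = 1218
a_5 = 6093
a_6 = 30468


a_6 = 30468


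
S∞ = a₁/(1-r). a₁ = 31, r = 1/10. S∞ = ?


S∞ = a₁/(1-r) = 31/(1 - 1/10)
= 31/(9/10)
= 310/9

S∞ = 310/9


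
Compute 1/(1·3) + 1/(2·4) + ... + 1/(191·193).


1/(k(k+2)) = (1/2)·(1/k - 1/(k+2)) (partial fractions)
Telescoping: Σ = (1/2)·(1 + 1/2 - 1/192 - 1/193) = 55199/74112

Sum = 55199/74112


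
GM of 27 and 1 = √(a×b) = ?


GM = √(27×1) = √27 = 5.1962

GM = 5.1962


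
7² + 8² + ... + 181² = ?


Σₖ₌7^181 k² = Σₖ₌₁^181 k² − Σₖ₌₁^6 k²
= 181·182·363/6 − 6·7·13/6
= 1992991 − 91 = 1992900

Σk² = 1992900


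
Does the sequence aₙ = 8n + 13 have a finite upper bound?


aₙ = 8n + 13 → as n→∞, aₙ→∞
No finite upper bound exists
The sequence is UNBOUNDED

Unbounded (aₙ → ∞ as n → ∞)


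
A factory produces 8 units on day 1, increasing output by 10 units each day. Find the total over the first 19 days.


aₙ = 8 + (19-1)×10 = 188
Sₙ = n(a₁+aₙ)/2 = 19×(8+188)/2
= 19×196/2 = 1862

S_19 = 1862


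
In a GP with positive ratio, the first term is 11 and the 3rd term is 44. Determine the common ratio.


r^(n-1) = aₙ/a₁
r^2 = 44/11 = 4
r = 4^(1/2)
= ±2; taking r > 0 gives r = 2

r = 2


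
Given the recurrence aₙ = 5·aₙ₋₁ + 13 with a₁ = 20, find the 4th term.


Computing step by step:
a_1 = 20
a_2 = 113
a_3 = 578
a_4 = 2903


a_4 = 2903


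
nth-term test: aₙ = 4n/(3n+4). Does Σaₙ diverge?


lim(n→∞) 4n/(3n+4) = 4/3 = 4/3  (divide numerator and denominator by n)
lim aₙ = 4/3 ≠ 0 → series DIVERGES

Diverges (lim aₙ = 4/3 ≠ 0)


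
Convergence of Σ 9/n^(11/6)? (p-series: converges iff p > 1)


p-series test: Σ c/n^p converges if p > 1, diverges if p ≤ 1 (constant c > 0 doesn't affect convergence).
p = 11/6
11/6 > 1 → CONVERGES

Converges (p = 11/6 > 1)


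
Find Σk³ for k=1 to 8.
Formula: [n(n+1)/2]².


n(n+1)/2 = 8×9/2 = 36
Σk³ = 36² = 1296

Σk³ = 1296


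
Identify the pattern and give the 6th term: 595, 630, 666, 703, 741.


Pattern: triangular numbers: n(n+1)/2
Terms: 595, 630, 666, 703, 741
Next term = 780

Next term = 780


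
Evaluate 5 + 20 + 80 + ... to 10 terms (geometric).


Sₙ = 5×(4^10 - 1)/(4 - 1)
= 5×(1048576 - 1)/3
= 5×1048575/3
= 1747625

S_10 = 1747625


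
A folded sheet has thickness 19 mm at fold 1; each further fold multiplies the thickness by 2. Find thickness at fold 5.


aₙ = a₁·r^(n-1)
= 19×2^4
= 19×16
= 304

a_5 = 304


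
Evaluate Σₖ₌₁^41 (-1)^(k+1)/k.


S = 1 - 1/2 + 1/3 - 1/4 + 1/5 - 1/6 + 1/7 - 1/8 ± ...
= 0.7052
(Full series converges to +ln(2) ≈ +0.6931)

S_41 = 0.7052


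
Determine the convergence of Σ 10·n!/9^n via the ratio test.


aₙ = 10·n!/9^n
a_{n+1}/aₙ = (n+1)!/9^(n+1) × 9^n/n!  (constant 10 cancels)
= (n+1)/9
L = lim(n→∞) (n+1)/9 = ∞
L > 1 → series DIVERGES

Diverges (ratio test: L = ∞ > 1)


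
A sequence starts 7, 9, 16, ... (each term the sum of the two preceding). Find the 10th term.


Computing iteratively: 7, 9, 16, 25, 41, 66, 107, 173, 280, 453
a_10 = 453

a_10 = 453


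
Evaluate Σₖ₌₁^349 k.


n(n+1)/2 = 349×350/2 = 122150/2 = 61075

Σk = 61075


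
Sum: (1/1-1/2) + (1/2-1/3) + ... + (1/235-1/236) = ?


Telescoping: adjacent terms cancel.
= 1/1 - 1/236
= 1 - 1/236 = 235/236

Sum = 235/236


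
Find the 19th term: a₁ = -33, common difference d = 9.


aₙ = a₁ + (n-1)d
= -33 + (19-1)×9
= -33 + 162
= 129

a_19 = 129


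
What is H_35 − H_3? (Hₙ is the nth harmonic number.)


Σₖ₌4^35 1/k = 1/4 + 1/5 + 1/6 + ... + 1/35
= 30370011182509/13127595717600
≈ 2.3134

Sum = 30370011182509/13127595717600 ≈ 2.3134


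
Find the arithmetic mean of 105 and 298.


AM = (105 + 298)/2 = 403/2 = 201.5

AM = 201.5


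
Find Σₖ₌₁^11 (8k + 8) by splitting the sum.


Σ(8k+8) = 8·Σk + 8·n
= 8·66 + 8·11
= 528 + 88 = 616

Σ = 616


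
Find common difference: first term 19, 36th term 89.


d = (aₙ - a₁)/(n-1)
= (89 - 19)/(36-1)
= 70/35 = 2

d = 2


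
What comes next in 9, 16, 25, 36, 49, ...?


Pattern: perfect squares: n²
Terms: 9, 16, 25, 36, 49
Next term = 64

Next term = 64


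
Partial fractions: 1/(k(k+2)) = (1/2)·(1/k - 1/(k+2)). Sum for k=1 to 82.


1/(k(k+2)) = (1/2)·(1/k - 1/(k+2)) (partial fractions)
Telescoping: Σ = (1/2)·(1 + 1/2 - 1/83 - 1/84) = 10291/13944

Sum = 10291/13944


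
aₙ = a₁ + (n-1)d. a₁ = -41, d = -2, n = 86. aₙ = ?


aₙ = a₁ + (n-1)d
= -41 + (86-1)×-2
= -41 - 170
= -211

a_86 = -211


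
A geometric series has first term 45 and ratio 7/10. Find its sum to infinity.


S∞ = a₁/(1-r) = 45/(1 - 7/10)
= 45/(3/10)
= 150

S∞ = 150


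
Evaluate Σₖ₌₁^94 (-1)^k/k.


S = -1 + 1/2 - 1/3 + 1/4 - 1/5 + 1/6 - 1/7 + 1/8 ± ...
= -0.6879
(Full series converges to -ln(2) ≈ -0.6931)

S_94 = -0.6879


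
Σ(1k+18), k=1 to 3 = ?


Σ(1k+18) = 1·Σk + 18·n
= 1·6 + 18·3
= 6 + 54 = 60

Σ = 60


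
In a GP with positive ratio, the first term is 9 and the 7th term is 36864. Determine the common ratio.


r^(n-1) = aₙ/a₁
r^6 = 36864/9 = 4096
r = 4096^(1/6)
= ±4; taking r > 0 gives r = 4

r = 4


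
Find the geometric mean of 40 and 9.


GM = √(40×9) = √360 = 18.9737

GM = 18.9737


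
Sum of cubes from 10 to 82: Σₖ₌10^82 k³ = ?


Σₖ₌10^82 k³ = [82·83/2]² − [9·10/2]²
= 11580409 − 2025 = 11578384

Σk³ = 11578384


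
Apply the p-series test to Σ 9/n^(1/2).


p-series test: Σ c/n^p converges if p > 1, diverges if p ≤ 1 (constant c > 0 doesn't affect convergence).
p = 1/2
1/2 ≤ 1 → DIVERGES

Diverges (p = 1/2 ≤ 1)


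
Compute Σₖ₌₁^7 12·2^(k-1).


Sₙ = 12×(2^7 - 1)/(2 - 1)
= 12×(128 - 1)/1
= 12×127/1
= 1524

S_7 = 1524


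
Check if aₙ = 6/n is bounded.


a₁ = 6, a₂ = 6/2, a₃ = 6/3, ...
0 < aₙ ≤ 6 for all n ≥ 1
Lower bound: 0, Upper bound: 6
The sequence IS bounded

Bounded (0 < aₙ ≤ 6)


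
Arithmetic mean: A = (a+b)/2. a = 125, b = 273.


AM = (125 + 273)/2 = 398/2 = 199

AM = 199


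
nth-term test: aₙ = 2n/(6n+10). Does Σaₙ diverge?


lim(n→∞) 2n/(6n+10) = 2/6 = 1/3  (divide numerator and denominator by n)
lim aₙ = 1/3 ≠ 0 → series DIVERGES

Diverges (lim aₙ = 1/3 ≠ 0)


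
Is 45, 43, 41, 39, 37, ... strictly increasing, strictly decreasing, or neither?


Differences: -2, -2, -2, -2
All differences < 0 → strictly DECREASING

Monotonically decreasing


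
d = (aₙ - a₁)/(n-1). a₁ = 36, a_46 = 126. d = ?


d = (aₙ - a₁)/(n-1)
= (126 - 36)/(46-1)
= 90/45 = 2

d = 2


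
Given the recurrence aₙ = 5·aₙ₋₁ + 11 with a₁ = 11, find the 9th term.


Computing step by step:
a_1 = 11
a_2 = 66
a_3 = 341
a_4 = 1716
a_5 = 8591
a_6 = 42966
a_7 = 214841
a_8 = 1074216
a_9 = 5371091


a_9 = 5371091


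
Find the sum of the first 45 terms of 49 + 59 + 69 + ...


aₙ = 49 + (45-1)×10 = 489
Sₙ = n(a₁+aₙ)/2 = 45×(49+489)/2
= 45×538/2 = 12105

S_45 = 12105


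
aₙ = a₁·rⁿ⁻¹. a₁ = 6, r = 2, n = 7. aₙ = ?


aₙ = a₁·r^(n-1)
= 6×2^6
= 6×64
= 384

a_7 = 384
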